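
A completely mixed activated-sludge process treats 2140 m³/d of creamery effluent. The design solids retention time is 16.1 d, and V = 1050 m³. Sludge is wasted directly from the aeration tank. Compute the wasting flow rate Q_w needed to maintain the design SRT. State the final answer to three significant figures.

Wasting from the aeration tank: Q_w = V / θ_c = 1050 / 16.1 = 65.22 m³/d.

Q_w ≈ 65.2 m³/d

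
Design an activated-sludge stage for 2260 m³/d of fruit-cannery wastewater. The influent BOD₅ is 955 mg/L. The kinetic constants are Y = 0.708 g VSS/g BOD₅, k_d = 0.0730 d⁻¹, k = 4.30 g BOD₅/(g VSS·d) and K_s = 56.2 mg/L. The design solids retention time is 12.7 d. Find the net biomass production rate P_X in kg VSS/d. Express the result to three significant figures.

P_X ≈ 790 kg VSS/d

From the Monod/SRT balance for a CMAS, S = K_s·(1+k_d θ_c)/[θ_c·(Y k − k_d) − 1] = 56.2 × (1 + 0.0730 × 12.7) / [12.7 × (0.708 × 4.30 − 0.0730) − 1] = 108.3 / 36.74 = 2.948 mg/L.
Y_obs = Y / (1 + k_d θ_c) = 0.708 / (1 + 0.0730 × 12.7) = 0.708 / 1.927 = 0.3674.
ΔS = 955 − 2.95 = 952.0 mg/L, so the substrate removal rate is 2260 × 952.0/1000 = 2152 kg BOD₅/d.
So the net sludge growth is P_X = 0.3674 × 2152 = 790.5 kg VSS/d.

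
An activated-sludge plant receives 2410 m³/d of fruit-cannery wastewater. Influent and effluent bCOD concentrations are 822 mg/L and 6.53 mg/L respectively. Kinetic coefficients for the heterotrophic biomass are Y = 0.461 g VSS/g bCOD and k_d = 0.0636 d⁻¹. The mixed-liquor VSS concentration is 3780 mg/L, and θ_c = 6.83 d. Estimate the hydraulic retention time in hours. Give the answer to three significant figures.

Steady-state biomass mass balance: V·X·(1 + k_d·θ_c) = Y·Q·(S₀ − S)·θ_c, so V = 0.461 × 2410 × (822 − 6.53) × 6.83 / [3780 × (1 + 0.0636 × 6.83)] = 6.19×10^6 / 5422 = 1141 m³.
Hydraulic retention time τ = V/Q = 1141 / 2410 = 0.4736 d = 11.37 h.

τ ≈ 11.4 h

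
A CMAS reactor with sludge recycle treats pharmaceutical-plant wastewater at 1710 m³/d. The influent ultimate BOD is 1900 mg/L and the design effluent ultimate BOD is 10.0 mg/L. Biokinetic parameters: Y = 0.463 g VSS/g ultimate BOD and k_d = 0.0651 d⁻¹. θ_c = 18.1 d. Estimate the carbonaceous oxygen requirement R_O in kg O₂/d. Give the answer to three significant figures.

R_O ≈ 2260 kg O₂/d

Y_obs = Y / (1 + k_d θ_c) = 0.463 / (1 + 0.0651 × 18.1) = 0.463 / 2.178 = 0.2126.
Mass of ultimate BOD removed per day: Q(S₀ − S) = 1710 × 1890 g/m³ = 3232 kg/d.
Biomass synthesised: P_X = Y_obs × 3232 = 686.9 kg VSS/d.
Carbonaceous O₂ demand = substrate oxidised − cell-mass equivalent = 3232 − 1.42 × 686.9 = 2256 kg O₂/d.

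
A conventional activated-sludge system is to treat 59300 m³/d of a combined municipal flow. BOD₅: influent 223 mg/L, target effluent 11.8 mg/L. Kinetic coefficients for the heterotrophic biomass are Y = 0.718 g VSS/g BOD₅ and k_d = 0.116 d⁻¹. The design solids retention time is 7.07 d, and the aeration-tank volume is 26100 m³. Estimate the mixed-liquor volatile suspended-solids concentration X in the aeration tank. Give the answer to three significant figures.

X ≈ 1340 mg/L

X = Y·Q·ΔS·θ_c / [V·(1 + k_d θ_c)] = 0.718 × 59300 × (223 − 11.8) × 7.07 / [26100 × (1 + 0.116 × 7.07)] = 1338 mg/L.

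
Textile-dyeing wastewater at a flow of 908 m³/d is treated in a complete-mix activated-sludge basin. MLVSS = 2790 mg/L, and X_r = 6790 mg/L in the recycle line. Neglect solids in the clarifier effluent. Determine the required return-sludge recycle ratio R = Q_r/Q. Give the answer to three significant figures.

R ≈ 0.698

Mass balance around the secondary clarifier (neglecting effluent solids): R = X / (X_r − X) = 2790 / (6790 − 2790) = 0.6975.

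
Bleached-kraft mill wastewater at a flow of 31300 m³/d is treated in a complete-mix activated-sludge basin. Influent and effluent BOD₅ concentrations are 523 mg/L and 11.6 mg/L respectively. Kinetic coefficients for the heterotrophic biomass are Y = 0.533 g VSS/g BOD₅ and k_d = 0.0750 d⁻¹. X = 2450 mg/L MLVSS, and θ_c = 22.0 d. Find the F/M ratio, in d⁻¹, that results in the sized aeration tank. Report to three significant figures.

F/M ≈ 0.231 d⁻¹

Steady-state biomass mass balance: V·X·(1 + k_d·θ_c) = Y·Q·(S₀ − S)·θ_c, so V = 0.533 × 31300 × (523 − 11.6) × 22.0 / [2450 × (1 + 0.0750 × 22.0)] = 1.88×10^8 / 6492 = 28910 m³.
F/M = applied load / biomass = Q·S₀/(V·X) = 31300 × 523 / (28910 × 2450) = 0.2311 d⁻¹.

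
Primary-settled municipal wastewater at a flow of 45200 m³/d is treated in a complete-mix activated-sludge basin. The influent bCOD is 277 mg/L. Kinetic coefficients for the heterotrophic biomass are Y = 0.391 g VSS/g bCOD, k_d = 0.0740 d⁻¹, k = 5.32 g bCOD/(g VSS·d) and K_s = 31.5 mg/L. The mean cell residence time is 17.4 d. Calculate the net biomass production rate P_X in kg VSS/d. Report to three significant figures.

From the Monod/SRT balance for a CMAS, S = K_s·(1+k_d θ_c)/[θ_c·(Y k − k_d) − 1] = 31.5 × (1 + 0.0740 × 17.4) / [17.4 × (0.391 × 5.32 − 0.0740) − 1] = 72.06 / 33.91 = 2.125 mg/L.
Y_obs = Y / (1 + k_d θ_c) = 0.391 / (1 + 0.0740 × 17.4) = 0.391 / 2.288 = 0.1709.
Q·(S₀ − S) = 45200 × (277 − 2.13) × 10⁻³ = 12424 kg/d removed.
So the net sludge growth is P_X = 0.1709 × 12424 = 2124 kg VSS/d.

P_X ≈ 2120 kg VSS/d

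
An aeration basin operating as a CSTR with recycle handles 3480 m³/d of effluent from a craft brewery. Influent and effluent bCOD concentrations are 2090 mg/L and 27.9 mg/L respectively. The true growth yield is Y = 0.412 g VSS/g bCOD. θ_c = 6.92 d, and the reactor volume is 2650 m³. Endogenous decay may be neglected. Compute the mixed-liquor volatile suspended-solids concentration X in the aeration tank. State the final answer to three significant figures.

X = Y·Q·ΔS·θ_c / V = 0.412 × 3480 × (2090 − 27.9) × 6.92 / 2650 = 7721 mg/L.

X ≈ 7720 mg/L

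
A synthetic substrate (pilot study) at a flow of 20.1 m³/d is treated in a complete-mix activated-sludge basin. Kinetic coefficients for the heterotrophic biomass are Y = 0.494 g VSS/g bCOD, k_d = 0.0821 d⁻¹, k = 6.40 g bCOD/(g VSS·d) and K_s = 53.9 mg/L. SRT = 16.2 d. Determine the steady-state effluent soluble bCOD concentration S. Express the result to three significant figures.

Effluent substrate depends only on kinetics and SRT: S = K_s(1 + k_d θ_c) / [θ_c(Yk − k_d) − 1] = 53.9 × (1 + 0.0821 × 16.2) / [16.2 × (0.494 × 6.40 − 0.0821) − 1] = 125.6 / 48.89 = 2.569 mg/L.

S ≈ 2.57 mg/L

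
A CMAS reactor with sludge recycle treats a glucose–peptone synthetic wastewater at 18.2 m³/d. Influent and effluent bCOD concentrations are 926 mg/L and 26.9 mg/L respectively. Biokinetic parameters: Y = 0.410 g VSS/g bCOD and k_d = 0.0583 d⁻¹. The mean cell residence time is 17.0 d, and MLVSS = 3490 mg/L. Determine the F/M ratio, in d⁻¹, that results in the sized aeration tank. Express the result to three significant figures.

F/M ≈ 0.294 d⁻¹

Rearranging the biomass balance for a CMAS with decay, V = Y·Q·ΔS·θ_c / [X·(1+k_d θ_c)] = 0.410 × 18.2 × (926 − 26.9) × 17.0 / [3490 × (1 + 0.0583 × 17.0)] = 1.14×10^5 / 6949 = 16.41 m³.
Food-to-microorganism ratio F/M = Q S₀ / (V X) = 18.2 × 926 / (16.41 × 3490) = 0.2942 d⁻¹.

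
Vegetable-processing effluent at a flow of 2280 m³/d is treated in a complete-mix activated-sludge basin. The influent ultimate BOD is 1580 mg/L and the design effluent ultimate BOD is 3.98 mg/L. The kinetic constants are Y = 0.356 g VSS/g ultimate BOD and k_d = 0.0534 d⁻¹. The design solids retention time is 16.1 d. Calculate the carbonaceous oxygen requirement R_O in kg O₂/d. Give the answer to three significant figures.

R_O ≈ 2620 kg O₂/d

Correct the yield for decay: Y_obs = Y/(1 + k_d θ_c) = 0.356 / (1 + 0.0534 × 16.1) = 0.356 / 1.860 = 0.1914.
Q·(S₀ − S) = 2280 × (1580 − 3.98) × 10⁻³ = 3593 kg/d removed.
Net sludge production P_X = 0.1914 × 3593 = 687.9 kg VSS/d.
R_O = Q·ΔS − 1.42 P_X = 3593 − 976.7 = 2617 kg O₂/d.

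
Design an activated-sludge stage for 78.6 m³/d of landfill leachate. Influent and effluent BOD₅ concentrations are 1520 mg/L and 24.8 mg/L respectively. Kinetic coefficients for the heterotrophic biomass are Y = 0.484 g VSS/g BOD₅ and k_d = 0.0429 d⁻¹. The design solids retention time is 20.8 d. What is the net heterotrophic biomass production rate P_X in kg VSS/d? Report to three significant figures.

Y_obs = Y / (1 + k_d θ_c) = 0.484 / (1 + 0.0429 × 20.8) = 0.484 / 1.892 = 0.2558.
Q·(S₀ − S) = 78.6 × (1520 − 24.8) × 10⁻³ = 117.5 kg/d removed.
Biomass produced: P_X = Y_obs·Q·ΔS = 0.2558 × 117.5 ≈ 30.06 kg VSS/d.

P_X ≈ 30.1 kg VSS/d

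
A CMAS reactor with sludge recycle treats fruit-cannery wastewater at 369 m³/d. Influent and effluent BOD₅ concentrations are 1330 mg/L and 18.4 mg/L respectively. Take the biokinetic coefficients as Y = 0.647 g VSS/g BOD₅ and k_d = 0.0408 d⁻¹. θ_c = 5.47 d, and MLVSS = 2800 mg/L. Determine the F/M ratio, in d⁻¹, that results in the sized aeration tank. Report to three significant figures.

From the SRT design equation V = Y Q (S₀−S) θ_c / [X (1 + k_d θ_c)] = 0.647 × 369 × (1330 − 18.4) × 5.47 / [2800 × (1 + 0.0408 × 5.47)] = 1.71×10^6 / 3425 = 500.1 m³.
F/M = Q·S₀ / (V·X) = 369 × 1330 / (500.1 × 2800) = 0.3505 g BOD₅·(g VSS·d)⁻¹.

F/M ≈ 0.350 d⁻¹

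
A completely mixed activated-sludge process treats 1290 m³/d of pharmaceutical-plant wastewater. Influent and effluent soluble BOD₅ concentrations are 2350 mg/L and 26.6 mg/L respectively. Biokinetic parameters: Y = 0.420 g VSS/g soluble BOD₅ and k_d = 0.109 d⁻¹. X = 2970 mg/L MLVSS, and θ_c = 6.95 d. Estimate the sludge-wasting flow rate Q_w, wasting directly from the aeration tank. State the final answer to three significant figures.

Steady-state biomass mass balance: V·X·(1 + k_d·θ_c) = Y·Q·(S₀ − S)·θ_c, so V = 0.420 × 1290 × (2350 − 26.6) × 6.95 / [2970 × (1 + 0.109 × 6.95)] = 8.75×10^6 / 5220 = 1676 m³.
For wasting at MLVSS concentration, Q_w = V/θ_c = 1676/6.95 = 241.2 m³/d.

Q_w ≈ 241 m³/d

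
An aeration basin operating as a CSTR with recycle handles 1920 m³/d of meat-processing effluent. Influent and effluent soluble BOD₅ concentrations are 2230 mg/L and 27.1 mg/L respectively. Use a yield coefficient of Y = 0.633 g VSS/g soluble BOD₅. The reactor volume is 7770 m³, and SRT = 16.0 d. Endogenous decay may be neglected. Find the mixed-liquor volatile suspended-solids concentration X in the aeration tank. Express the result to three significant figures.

X ≈ 5510 mg/L

X = Y·Q·ΔS·θ_c / V = 0.633 × 1920 × (2230 − 27.1) × 16.0 / 7770 = 5513 mg/L.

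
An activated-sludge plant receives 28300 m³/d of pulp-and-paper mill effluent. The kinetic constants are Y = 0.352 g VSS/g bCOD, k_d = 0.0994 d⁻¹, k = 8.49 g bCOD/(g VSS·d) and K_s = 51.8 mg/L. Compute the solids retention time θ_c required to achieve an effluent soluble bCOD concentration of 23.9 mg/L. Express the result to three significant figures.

At the target effluent, Y k S/(K_s+S) = 0.352×8.49×23.9/75.70 = 0.9435 d⁻¹.
θ_c = 1/(μ − k_d) = 1/(0.9435 − 0.0994) = 1/0.8441 = 1.185 d.

θ_c ≈ 1.18 d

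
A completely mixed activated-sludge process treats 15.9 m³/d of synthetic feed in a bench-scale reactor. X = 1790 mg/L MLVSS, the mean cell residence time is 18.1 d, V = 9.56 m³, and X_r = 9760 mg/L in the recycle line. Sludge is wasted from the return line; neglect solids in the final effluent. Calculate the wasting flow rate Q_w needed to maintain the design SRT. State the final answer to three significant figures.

Q_w ≈ 0.0969 m³/d

Q_w = (V·X)/(θ_c X_r) = 9.560 × 1790 / (18.1 × 9760) = 0.09687 m³/d.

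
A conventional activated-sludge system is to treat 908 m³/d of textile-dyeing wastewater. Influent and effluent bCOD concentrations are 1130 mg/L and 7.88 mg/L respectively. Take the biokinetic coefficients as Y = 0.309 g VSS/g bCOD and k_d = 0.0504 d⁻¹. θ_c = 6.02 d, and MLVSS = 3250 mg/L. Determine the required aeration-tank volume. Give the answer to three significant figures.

From the SRT design equation V = Y Q (S₀−S) θ_c / [X (1 + k_d θ_c)] = 0.309 × 908 × (1130 − 7.88) × 6.02 / [3250 × (1 + 0.0504 × 6.02)] = 1.9×10^6 / 4236 = 447.4 m³.

V ≈ 447 m³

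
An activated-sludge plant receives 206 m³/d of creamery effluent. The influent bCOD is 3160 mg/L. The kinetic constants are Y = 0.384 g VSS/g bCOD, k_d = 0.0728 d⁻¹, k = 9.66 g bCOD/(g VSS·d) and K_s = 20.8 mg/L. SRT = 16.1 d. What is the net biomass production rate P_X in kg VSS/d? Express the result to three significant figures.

P_X ≈ 115 kg VSS/d

From the Monod/SRT balance for a CMAS, S = K_s·(1+k_d θ_c)/[θ_c·(Y k − k_d) − 1] = 20.8 × (1 + 0.0728 × 16.1) / [16.1 × (0.384 × 9.66 − 0.0728) − 1] = 45.18 / 57.55 = 0.7850 mg/L.
The observed yield is Y_obs = Y/(1 + k_d·θ_c) = 0.384 / (1 + 0.0728 × 16.1) = 0.384 / 2.172 = 0.1768 g VSS per g bCOD removed.
Substrate removed = Q·(S₀ − S) = 206 m³/d × (3160 − 0.785) g/m³ = 6.51×10^5 g/d = 650.8 kg/d.
Net biomass production P_X = Y_obs × Q·(S₀ − S) = 0.1768 × 650.8 = 115.1 kg VSS/d.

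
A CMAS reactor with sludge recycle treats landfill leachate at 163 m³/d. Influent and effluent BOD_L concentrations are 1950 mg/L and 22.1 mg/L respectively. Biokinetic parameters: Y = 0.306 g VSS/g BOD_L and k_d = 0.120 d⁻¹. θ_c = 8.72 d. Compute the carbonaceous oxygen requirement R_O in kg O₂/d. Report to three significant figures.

R_O ≈ 248 kg O₂/d

The observed yield is Y_obs = Y/(1 + k_d·θ_c) = 0.306 / (1 + 0.120 × 8.72) = 0.306 / 2.046 = 0.1495 g VSS per g BOD_L removed.
Q·(S₀ − S) = 163 × (1950 − 22.1) × 10⁻³ = 314.2 kg/d removed.
P_X = Y_obs·Q·(S₀ − S) = 0.1495 × 314.2 = 46.99 kg VSS/d.
R_O = Q·ΔS − 1.42 P_X = 314.2 − 66.73 = 247.5 kg O₂/d.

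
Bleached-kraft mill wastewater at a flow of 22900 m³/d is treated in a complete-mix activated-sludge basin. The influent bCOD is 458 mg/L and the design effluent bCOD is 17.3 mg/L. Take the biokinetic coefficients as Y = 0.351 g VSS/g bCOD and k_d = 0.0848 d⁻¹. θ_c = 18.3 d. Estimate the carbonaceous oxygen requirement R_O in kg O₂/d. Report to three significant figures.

Observed yield with endogenous decay: Y_obs = Y / (1 + k_d·θ_c) = 0.351 / (1 + 0.0848 × 18.3) = 0.351 / 2.552 = 0.1375 g VSS/g bCOD.
Q·(S₀ − S) = 22900 × (458 − 17.3) × 10⁻³ = 10092 kg/d removed.
Biomass synthesised: P_X = Y_obs × 10092 = 1388 kg VSS/d.
R_O = Q·ΔS − 1.42 P_X = 10092 − 1971 = 8121 kg O₂/d.

R_O ≈ 8120 kg O₂/d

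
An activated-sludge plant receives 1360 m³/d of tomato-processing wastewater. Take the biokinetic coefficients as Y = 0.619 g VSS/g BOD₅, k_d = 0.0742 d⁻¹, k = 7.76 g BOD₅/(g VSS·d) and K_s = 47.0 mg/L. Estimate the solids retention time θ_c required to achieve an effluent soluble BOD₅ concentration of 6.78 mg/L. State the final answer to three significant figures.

θ_c ≈ 1.88 d

Specific growth rate at S = 6.78 mg/L: μ = YkS/(K_s+S) = 0.619·7.76·6.78/(47.0+6.78) = 0.6056 d⁻¹.
Then 1/θ_c = μ − k_d = 0.6056 − 0.0742 = 0.5314 d⁻¹, giving θ_c = 1.882 d.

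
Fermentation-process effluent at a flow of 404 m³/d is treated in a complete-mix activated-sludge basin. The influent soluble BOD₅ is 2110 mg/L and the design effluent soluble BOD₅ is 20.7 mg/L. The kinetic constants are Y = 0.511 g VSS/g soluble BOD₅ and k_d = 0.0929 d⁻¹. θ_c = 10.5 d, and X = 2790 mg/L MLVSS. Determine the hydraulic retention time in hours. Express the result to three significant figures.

τ ≈ 48.8 h

Rearranging the biomass balance for a CMAS with decay, V = Y·Q·ΔS·θ_c / [X·(1+k_d θ_c)] = 0.511 × 404 × (2110 − 20.7) × 10.5 / [2790 × (1 + 0.0929 × 10.5)] = 4.53×10^6 / 5512 = 821.7 m³.
τ = V/Q = 821.7/404 = 2.034 d, or 48.81 h.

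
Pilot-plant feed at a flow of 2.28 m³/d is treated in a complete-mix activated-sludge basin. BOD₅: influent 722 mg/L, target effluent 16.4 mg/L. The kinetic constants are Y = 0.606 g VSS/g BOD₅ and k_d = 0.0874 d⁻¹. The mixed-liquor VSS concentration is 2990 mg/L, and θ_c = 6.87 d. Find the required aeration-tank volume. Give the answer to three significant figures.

V ≈ 1.40 m³

Rearranging the biomass balance for a CMAS with decay, V = Y·Q·ΔS·θ_c / [X·(1+k_d θ_c)] = 0.606 × 2.28 × (722 − 16.4) × 6.87 / [2990 × (1 + 0.0874 × 6.87)] = 6.7×10^3 / 4785 = 1.400 m³.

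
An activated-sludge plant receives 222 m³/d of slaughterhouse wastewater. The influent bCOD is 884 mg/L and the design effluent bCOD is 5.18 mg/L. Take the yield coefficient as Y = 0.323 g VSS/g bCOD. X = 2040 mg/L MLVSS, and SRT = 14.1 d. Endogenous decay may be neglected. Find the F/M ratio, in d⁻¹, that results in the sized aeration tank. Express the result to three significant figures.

V·X = Y·Q·ΔS·θ_c gives V = 0.323 × 222 × (884 − 5.18) × 14.1 / 2040 = 435.6 m³.
F/M = applied load / biomass = Q·S₀/(V·X) = 222 × 884 / (435.6 × 2040) = 0.2209 d⁻¹.

F/M ≈ 0.221 d⁻¹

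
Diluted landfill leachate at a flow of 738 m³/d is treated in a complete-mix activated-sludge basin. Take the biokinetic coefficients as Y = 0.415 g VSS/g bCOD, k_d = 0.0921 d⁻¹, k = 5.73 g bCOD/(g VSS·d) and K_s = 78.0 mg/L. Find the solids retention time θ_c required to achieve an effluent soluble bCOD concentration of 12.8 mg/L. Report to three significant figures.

From 1/θ_c = Y·k·S/(K_s + S) − k_d: Y·k·S/(K_s+S) = 0.415 × 5.73 × 12.8 / (78.0 + 12.8) = 0.3352 d⁻¹.
1/θ_c = 0.3352 − 0.0921 = 0.2431 d⁻¹, so θ_c = 4.113 d.

θ_c ≈ 4.11 d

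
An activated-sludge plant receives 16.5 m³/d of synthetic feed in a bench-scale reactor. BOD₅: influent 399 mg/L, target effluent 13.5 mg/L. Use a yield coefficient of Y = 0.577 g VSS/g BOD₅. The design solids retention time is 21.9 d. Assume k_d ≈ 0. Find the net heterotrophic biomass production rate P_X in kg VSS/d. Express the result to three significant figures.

P_X ≈ 3.67 kg VSS/d

No decay correction is needed, so Y_obs = Y = 0.577.
ΔS = 399 − 13.5 = 385.5 mg/L, so the substrate removal rate is 16.5 × 385.5/1000 = 6.361 kg BOD₅/d.
So the net sludge growth is P_X = 0.5770 × 6.361 = 3.670 kg VSS/d.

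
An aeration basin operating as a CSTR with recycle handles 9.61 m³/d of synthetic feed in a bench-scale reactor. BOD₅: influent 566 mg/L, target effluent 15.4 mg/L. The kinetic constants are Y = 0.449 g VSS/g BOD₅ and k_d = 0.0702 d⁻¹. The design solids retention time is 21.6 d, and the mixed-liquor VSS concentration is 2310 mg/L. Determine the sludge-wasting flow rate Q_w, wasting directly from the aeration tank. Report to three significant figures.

Q_w ≈ 0.409 m³/d

Rearranging the biomass balance for a CMAS with decay, V = Y·Q·ΔS·θ_c / [X·(1+k_d θ_c)] = 0.449 × 9.61 × (566 − 15.4) × 21.6 / [2310 × (1 + 0.0702 × 21.6)] = 5.13×10^4 / 5813 = 8.828 m³.
With mixed-liquor wasting, θ_c = V/Q_w, so Q_w = V/θ_c = 8.828/21.6 = 0.4087 m³/d.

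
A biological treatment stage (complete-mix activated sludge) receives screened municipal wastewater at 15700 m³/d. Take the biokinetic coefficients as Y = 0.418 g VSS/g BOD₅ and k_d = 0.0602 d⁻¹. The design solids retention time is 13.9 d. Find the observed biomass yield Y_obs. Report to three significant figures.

Observed yield with endogenous decay: Y_obs = Y / (1 + k_d·θ_c) = 0.418 / (1 + 0.0602 × 13.9) = 0.418 / 1.837 = 0.2276 g VSS/g BOD₅.

Y_obs ≈ 0.228 g VSS/g BOD₅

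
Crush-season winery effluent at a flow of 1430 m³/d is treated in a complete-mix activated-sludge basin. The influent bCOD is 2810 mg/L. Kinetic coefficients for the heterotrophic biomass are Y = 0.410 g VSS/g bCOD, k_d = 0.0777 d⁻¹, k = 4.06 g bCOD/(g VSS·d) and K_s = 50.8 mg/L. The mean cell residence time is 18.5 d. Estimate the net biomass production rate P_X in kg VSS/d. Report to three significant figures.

P_X ≈ 675 kg VSS/d

For a completely mixed reactor with recycle the Lawrence–McCarty relation gives S = K_s·(1 + k_d·θ_c) / [θ_c·(Y·k − k_d) − 1] = 50.8 × (1 + 0.0777 × 18.5) / [18.5 × (0.410 × 4.06 − 0.0777) − 1] = 123.8 / 28.36 = 4.366 mg/L.
Observed yield with endogenous decay: Y_obs = Y / (1 + k_d·θ_c) = 0.410 / (1 + 0.0777 × 18.5) = 0.410 / 2.437 = 0.1682 g VSS/g bCOD.
Substrate removed = Q·(S₀ − S) = 1430 m³/d × (2810 − 4.37) g/m³ = 4.01×10^6 g/d = 4012 kg/d.
Net biomass production P_X = Y_obs × Q·(S₀ − S) = 0.1682 × 4012 = 674.9 kg VSS/d.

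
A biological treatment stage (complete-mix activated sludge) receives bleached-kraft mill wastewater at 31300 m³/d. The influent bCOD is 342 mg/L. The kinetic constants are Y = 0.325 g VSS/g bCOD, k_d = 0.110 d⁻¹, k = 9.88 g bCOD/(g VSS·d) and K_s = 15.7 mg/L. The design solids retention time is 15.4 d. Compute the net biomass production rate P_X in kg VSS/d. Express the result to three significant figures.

P_X ≈ 1290 kg VSS/d

From the Monod/SRT balance for a CMAS, S = K_s·(1+k_d θ_c)/[θ_c·(Y k − k_d) − 1] = 15.7 × (1 + 0.110 × 15.4) / [15.4 × (0.325 × 9.88 − 0.110) − 1] = 42.30 / 46.76 = 0.9046 mg/L.
The observed yield is Y_obs = Y/(1 + k_d·θ_c) = 0.325 / (1 + 0.110 × 15.4) = 0.325 / 2.694 = 0.1206 g VSS per g bCOD removed.
Substrate removed = Q·(S₀ − S) = 31300 m³/d × (342 − 0.905) g/m³ = 1.07×10^7 g/d = 10676 kg/d.
P_X = Y_obs · Q(S₀ − S) = 0.1206 × 10676 = 1288 kg VSS/d.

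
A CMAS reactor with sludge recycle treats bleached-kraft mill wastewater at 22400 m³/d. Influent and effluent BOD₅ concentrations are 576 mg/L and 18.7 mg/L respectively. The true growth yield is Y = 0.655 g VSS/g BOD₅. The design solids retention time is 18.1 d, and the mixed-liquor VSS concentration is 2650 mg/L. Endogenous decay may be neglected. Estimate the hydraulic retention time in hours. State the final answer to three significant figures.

With k_d = 0 the design equation reduces to V = Y Q (S₀−S) θ_c / X = 0.655 × 22400 × (576 − 18.7) × 18.1 / 2650 = 55848 m³.
τ = V/Q = 55848/22400 = 2.493 d, or 59.84 h.

τ ≈ 59.8 h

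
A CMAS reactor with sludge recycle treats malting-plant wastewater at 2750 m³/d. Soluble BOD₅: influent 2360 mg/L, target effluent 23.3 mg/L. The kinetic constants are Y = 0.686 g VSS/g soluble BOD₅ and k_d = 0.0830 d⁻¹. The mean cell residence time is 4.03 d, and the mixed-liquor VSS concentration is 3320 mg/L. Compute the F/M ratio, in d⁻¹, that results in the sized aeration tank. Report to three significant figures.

Steady-state biomass mass balance: V·X·(1 + k_d·θ_c) = Y·Q·(S₀ − S)·θ_c, so V = 0.686 × 2750 × (2360 − 23.3) × 4.03 / [3320 × (1 + 0.0830 × 4.03)] = 1.78×10^7 / 4431 = 4010 m³.
Food-to-microorganism ratio F/M = Q S₀ / (V X) = 2750 × 2360 / (4010 × 3320) = 0.4875 d⁻¹.

F/M ≈ 0.488 d⁻¹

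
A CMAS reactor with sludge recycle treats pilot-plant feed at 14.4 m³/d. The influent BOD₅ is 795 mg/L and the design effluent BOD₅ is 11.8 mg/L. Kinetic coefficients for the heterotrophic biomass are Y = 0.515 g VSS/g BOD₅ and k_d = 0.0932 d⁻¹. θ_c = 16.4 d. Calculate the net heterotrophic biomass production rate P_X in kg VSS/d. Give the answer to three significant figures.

P_X ≈ 2.30 kg VSS/d

The observed yield is Y_obs = Y/(1 + k_d·θ_c) = 0.515 / (1 + 0.0932 × 16.4) = 0.515 / 2.528 = 0.2037 g VSS per g BOD₅ removed.
Q·(S₀ − S) = 14.4 × (795 − 11.8) × 10⁻³ = 11.28 kg/d removed.
Net biomass production P_X = Y_obs × Q·(S₀ − S) = 0.2037 × 11.28 = 2.297 kg VSS/d.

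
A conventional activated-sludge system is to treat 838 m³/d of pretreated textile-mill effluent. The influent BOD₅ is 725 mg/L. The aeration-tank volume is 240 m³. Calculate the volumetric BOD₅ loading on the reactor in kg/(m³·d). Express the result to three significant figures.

Volumetric loading L_v = Q·S₀ / V = 838 × 725 g/m³ / 240.0 m³ = 2531 g/(m³·d) = 2.531 kg BOD₅/(m³·d).

L_v ≈ 2.53 kg BOD₅/(m³·d)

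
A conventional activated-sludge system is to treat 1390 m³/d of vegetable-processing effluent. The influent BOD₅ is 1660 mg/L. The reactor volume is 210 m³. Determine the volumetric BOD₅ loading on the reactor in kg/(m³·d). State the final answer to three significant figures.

L_v ≈ 11.0 kg BOD₅/(m³·d)

Volumetric loading L_v = Q·S₀ / V = 1390 × 1660 g/m³ / 210.0 m³ = 10988 g/(m³·d) = 10.99 kg BOD₅/(m³·d).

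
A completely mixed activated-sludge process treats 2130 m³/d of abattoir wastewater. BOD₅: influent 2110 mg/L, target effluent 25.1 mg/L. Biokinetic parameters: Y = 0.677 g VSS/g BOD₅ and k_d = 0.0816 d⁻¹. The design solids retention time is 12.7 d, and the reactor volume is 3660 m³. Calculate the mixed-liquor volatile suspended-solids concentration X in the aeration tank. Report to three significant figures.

X ≈ 5120 mg/L

X = Y·Q·ΔS·θ_c / [V·(1 + k_d θ_c)] = 0.677 × 2130 × (2110 − 25.1) × 12.7 / [3660 × (1 + 0.0816 × 12.7)] = 5123 mg/L.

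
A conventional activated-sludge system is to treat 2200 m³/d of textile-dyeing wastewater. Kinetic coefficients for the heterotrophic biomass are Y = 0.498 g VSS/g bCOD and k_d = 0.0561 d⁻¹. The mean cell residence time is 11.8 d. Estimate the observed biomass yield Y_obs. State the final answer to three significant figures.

Y_obs ≈ 0.300 g VSS/g bCOD

The observed yield is Y_obs = Y/(1 + k_d·θ_c) = 0.498 / (1 + 0.0561 × 11.8) = 0.498 / 1.662 = 0.2996 g VSS per g bCOD removed.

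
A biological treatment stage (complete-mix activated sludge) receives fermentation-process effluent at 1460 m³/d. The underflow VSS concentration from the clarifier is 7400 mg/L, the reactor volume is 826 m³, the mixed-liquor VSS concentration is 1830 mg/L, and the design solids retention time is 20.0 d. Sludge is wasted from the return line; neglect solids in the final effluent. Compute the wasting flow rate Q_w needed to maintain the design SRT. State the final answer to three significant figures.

Q_w ≈ 10.2 m³/d

Wasting from the return line (neglecting effluent solids): Q_w = V·X / (θ_c·X_r) = 826.0 × 1830 / (20.0 × 7400) = 10.21 m³/d.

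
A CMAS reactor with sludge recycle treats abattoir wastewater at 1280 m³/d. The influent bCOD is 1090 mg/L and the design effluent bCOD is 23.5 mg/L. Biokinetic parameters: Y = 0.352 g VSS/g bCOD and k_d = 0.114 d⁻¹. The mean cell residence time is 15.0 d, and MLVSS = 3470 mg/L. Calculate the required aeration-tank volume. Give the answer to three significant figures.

V ≈ 766 m³

Rearranging the biomass balance for a CMAS with decay, V = Y·Q·ΔS·θ_c / [X·(1+k_d θ_c)] = 0.352 × 1280 × (1090 − 23.5) × 15.0 / [3470 × (1 + 0.114 × 15.0)] = 7.21×10^6 / 9404 = 766.5 m³.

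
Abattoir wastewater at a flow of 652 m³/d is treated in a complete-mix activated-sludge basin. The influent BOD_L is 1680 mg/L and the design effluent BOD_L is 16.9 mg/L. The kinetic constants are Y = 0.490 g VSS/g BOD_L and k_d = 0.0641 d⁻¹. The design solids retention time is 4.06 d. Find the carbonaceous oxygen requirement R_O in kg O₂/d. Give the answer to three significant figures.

R_O ≈ 486 kg O₂/d

Correct the yield for decay: Y_obs = Y/(1 + k_d θ_c) = 0.490 / (1 + 0.0641 × 4.06) = 0.490 / 1.260 = 0.3888.
Mass of BOD_L removed per day: Q(S₀ − S) = 652 × 1663 g/m³ = 1084 kg/d.
Net sludge production P_X = 0.3888 × 1084 = 421.6 kg VSS/d.
Carbonaceous O₂ demand = substrate oxidised − cell-mass equivalent = 1084 − 1.42 × 421.6 = 485.7 kg O₂/d.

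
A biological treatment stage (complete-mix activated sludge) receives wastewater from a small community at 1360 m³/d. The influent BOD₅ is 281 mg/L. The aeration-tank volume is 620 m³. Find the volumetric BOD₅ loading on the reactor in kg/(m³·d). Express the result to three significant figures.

L_v = Q S₀ / V = 1360 × 281 × 10⁻³ / 620.0 = 0.6164 kg/(m³·d).

L_v ≈ 0.616 kg BOD₅/(m³·d)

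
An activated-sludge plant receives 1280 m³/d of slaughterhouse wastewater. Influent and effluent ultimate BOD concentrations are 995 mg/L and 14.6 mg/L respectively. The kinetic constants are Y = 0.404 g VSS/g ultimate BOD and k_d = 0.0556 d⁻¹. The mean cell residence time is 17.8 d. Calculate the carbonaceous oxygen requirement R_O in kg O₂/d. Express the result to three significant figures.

Y_obs = Y / (1 + k_d θ_c) = 0.404 / (1 + 0.0556 × 17.8) = 0.404 / 1.990 = 0.2030.
Substrate removed = Q·(S₀ − S) = 1280 m³/d × (995 − 14.6) g/m³ = 1.25×10^6 g/d = 1255 kg/d.
Net sludge production P_X = 0.2030 × 1255 = 254.8 kg VSS/d.
R_O = Q·(S₀ − S) − 1.42·P_X = 1255 − 1.42 × 254.8 = 893.1 kg O₂/d.

R_O ≈ 893 kg O₂/d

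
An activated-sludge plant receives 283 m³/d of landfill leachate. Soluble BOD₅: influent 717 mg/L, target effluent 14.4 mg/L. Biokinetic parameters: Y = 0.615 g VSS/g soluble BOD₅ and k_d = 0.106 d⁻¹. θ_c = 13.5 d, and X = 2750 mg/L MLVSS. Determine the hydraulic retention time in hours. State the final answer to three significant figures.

From the SRT design equation V = Y Q (S₀−S) θ_c / [X (1 + k_d θ_c)] = 0.615 × 283 × (717 − 14.4) × 13.5 / [2750 × (1 + 0.106 × 13.5)] = 1.65×10^6 / 6685 = 246.9 m³.
HRT = V/Q = 246.9 m³ / 283 m³·d⁻¹ = 0.8726 d × 24 = 20.94 h.

τ ≈ 20.9 h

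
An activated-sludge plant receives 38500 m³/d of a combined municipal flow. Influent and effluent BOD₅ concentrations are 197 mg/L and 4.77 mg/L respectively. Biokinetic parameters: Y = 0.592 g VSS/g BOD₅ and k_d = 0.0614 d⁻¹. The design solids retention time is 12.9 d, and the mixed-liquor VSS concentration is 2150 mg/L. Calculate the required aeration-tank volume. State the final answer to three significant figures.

Rearranging the biomass balance for a CMAS with decay, V = Y·Q·ΔS·θ_c / [X·(1+k_d θ_c)] = 0.592 × 38500 × (197 − 4.77) × 12.9 / [2150 × (1 + 0.0614 × 12.9)] = 5.65×10^7 / 3853 = 14669 m³.

V ≈ 14700 m³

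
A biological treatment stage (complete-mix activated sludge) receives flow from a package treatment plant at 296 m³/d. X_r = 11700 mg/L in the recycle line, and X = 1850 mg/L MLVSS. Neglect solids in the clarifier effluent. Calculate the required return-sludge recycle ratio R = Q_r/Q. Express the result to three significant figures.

Solids balance on the clarifier gives (1+R)X = R·X_r, so R = X/(X_r − X) = 1850 / (11700 − 1850) = 0.1878.

R ≈ 0.188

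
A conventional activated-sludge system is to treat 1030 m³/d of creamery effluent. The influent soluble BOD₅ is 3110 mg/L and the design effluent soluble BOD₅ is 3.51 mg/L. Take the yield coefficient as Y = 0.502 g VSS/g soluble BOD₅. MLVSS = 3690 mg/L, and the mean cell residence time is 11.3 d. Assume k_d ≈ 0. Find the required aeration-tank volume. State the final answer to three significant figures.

With k_d = 0 the design equation reduces to V = Y Q (S₀−S) θ_c / X = 0.502 × 1030 × (3110 − 3.51) × 11.3 / 3690 = 4919 m³.

V ≈ 4920 m³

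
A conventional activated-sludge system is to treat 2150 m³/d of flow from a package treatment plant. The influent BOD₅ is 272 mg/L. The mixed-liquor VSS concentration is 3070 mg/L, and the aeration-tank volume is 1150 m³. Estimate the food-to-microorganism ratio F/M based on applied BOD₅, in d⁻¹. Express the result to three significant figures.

F/M = Q·S₀ / (V·X) = 2150 × 272 / (1150 × 3070) = 0.1656 g BOD₅·(g VSS·d)⁻¹.

F/M ≈ 0.166 d⁻¹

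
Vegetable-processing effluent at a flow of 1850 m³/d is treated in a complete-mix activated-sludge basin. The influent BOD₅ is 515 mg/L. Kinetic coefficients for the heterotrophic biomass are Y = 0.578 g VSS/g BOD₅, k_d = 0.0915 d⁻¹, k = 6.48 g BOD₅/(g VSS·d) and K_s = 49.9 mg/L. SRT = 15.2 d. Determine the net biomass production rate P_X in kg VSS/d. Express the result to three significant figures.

P_X ≈ 229 kg VSS/d

Effluent substrate depends only on kinetics and SRT: S = K_s(1 + k_d θ_c) / [θ_c(Yk − k_d) − 1] = 49.9 × (1 + 0.0915 × 15.2) / [15.2 × (0.578 × 6.48 − 0.0915) − 1] = 119.3 / 54.54 = 2.187 mg/L.
Correct the yield for decay: Y_obs = Y/(1 + k_d θ_c) = 0.578 / (1 + 0.0915 × 15.2) = 0.578 / 2.391 = 0.2418.
Substrate removed = Q·(S₀ − S) = 1850 m³/d × (515 − 2.19) g/m³ = 9.49×10^5 g/d = 948.7 kg/d.
So the net sludge growth is P_X = 0.2418 × 948.7 = 229.4 kg VSS/d.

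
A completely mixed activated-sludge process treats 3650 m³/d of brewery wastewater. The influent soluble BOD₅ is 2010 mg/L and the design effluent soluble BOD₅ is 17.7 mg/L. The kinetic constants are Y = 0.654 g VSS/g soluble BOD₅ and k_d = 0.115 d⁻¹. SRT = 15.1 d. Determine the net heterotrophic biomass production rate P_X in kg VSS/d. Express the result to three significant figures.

Correct the yield for decay: Y_obs = Y/(1 + k_d θ_c) = 0.654 / (1 + 0.115 × 15.1) = 0.654 / 2.736 = 0.2390.
Q·(S₀ − S) = 3650 × (2010 − 17.7) × 10⁻³ = 7272 kg/d removed.
So the net sludge growth is P_X = 0.2390 × 7272 = 1738 kg VSS/d.

P_X ≈ 1740 kg VSS/d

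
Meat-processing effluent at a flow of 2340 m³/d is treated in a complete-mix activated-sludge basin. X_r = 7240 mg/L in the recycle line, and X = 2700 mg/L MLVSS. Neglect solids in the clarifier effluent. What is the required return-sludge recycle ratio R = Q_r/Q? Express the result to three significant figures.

R ≈ 0.595

Mass balance around the secondary clarifier (neglecting effluent solids): R = X / (X_r − X) = 2700 / (7240 − 2700) = 0.5947.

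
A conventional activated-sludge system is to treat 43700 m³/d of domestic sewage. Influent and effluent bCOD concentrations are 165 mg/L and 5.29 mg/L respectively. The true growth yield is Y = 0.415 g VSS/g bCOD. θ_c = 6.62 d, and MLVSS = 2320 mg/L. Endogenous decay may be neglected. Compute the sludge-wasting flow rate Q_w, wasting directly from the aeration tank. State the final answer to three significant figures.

Q_w ≈ 1250 m³/d

V·X = Y·Q·ΔS·θ_c gives V = 0.415 × 43700 × (165 − 5.29) × 6.62 / 2320 = 8265 m³.
With mixed-liquor wasting, θ_c = V/Q_w, so Q_w = V/θ_c = 8265/6.62 = 1248 m³/d.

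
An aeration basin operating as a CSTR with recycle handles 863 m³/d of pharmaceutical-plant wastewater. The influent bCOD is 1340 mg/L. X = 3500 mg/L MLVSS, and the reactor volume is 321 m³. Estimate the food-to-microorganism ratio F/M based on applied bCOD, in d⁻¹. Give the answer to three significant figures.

F/M ≈ 1.03 d⁻¹

F/M = applied load / biomass = Q·S₀/(V·X) = 863 × 1340 / (321.0 × 3500) = 1.029 d⁻¹.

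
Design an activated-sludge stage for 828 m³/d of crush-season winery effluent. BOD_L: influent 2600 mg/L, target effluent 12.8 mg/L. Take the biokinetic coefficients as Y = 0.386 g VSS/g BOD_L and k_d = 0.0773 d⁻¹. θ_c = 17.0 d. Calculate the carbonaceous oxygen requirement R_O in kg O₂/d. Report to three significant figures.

Correct the yield for decay: Y_obs = Y/(1 + k_d θ_c) = 0.386 / (1 + 0.0773 × 17.0) = 0.386 / 2.314 = 0.1668.
ΔS = 2600 − 12.8 = 2587 mg/L, so the substrate removal rate is 828 × 2587/1000 = 2142 kg BOD_L/d.
Biomass synthesised: P_X = Y_obs × 2142 = 357.3 kg VSS/d.
Carbonaceous O₂ demand = substrate oxidised − cell-mass equivalent = 2142 − 1.42 × 357.3 = 1635 kg O₂/d.

R_O ≈ 1630 kg O₂/d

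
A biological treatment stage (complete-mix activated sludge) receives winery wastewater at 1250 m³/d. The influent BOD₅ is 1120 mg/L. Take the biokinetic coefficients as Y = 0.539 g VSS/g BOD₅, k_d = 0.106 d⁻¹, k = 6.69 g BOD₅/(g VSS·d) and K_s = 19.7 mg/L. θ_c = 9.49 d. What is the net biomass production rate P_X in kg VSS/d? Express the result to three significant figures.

Effluent substrate depends only on kinetics and SRT: S = K_s(1 + k_d θ_c) / [θ_c(Yk − k_d) − 1] = 19.7 × (1 + 0.106 × 9.49) / [9.49 × (0.539 × 6.69 − 0.106) − 1] = 39.52 / 32.21 = 1.227 mg/L.
Observed yield with endogenous decay: Y_obs = Y / (1 + k_d·θ_c) = 0.539 / (1 + 0.106 × 9.49) = 0.539 / 2.006 = 0.2687 g VSS/g BOD₅.
ΔS = 1120 − 1.23 = 1119 mg/L, so the substrate removal rate is 1250 × 1119/1000 = 1398 kg BOD₅/d.
So the net sludge growth is P_X = 0.2687 × 1398 = 375.8 kg VSS/d.

P_X ≈ 376 kg VSS/d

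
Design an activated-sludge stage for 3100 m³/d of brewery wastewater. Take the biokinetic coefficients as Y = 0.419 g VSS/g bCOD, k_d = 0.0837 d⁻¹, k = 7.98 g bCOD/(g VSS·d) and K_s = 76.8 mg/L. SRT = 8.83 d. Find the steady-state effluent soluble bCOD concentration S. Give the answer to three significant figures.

S ≈ 4.81 mg/L

From the Monod/SRT balance for a CMAS, S = K_s·(1+k_d θ_c)/[θ_c·(Y k − k_d) − 1] = 76.8 × (1 + 0.0837 × 8.83) / [8.83 × (0.419 × 7.98 − 0.0837) − 1] = 133.6 / 27.79 = 4.807 mg/L.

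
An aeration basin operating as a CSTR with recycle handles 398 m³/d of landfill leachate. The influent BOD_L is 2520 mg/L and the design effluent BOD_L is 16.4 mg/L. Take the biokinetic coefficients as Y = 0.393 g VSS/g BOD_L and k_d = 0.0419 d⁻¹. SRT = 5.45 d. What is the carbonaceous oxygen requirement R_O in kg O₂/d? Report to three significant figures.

The observed yield is Y_obs = Y/(1 + k_d·θ_c) = 0.393 / (1 + 0.0419 × 5.45) = 0.393 / 1.228 = 0.3199 g VSS per g BOD_L removed.
Mass of BOD_L removed per day: Q(S₀ − S) = 398 × 2504 g/m³ = 996.4 kg/d.
P_X = Y_obs·Q·(S₀ − S) = 0.3199 × 996.4 = 318.8 kg VSS/d.
R_O = Q·(S₀ − S) − 1.42·P_X = 996.4 − 1.42 × 318.8 = 543.7 kg O₂/d.

R_O ≈ 544 kg O₂/d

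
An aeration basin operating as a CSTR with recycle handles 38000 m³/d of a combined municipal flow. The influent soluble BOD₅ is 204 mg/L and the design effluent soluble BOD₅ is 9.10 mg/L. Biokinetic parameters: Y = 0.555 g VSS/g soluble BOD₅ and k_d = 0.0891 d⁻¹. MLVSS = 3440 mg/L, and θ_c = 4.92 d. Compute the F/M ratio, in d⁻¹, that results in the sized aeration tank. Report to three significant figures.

Rearranging the biomass balance for a CMAS with decay, V = Y·Q·ΔS·θ_c / [X·(1+k_d θ_c)] = 0.555 × 38000 × (204 − 9.10) × 4.92 / [3440 × (1 + 0.0891 × 4.92)] = 2.02×10^7 / 4948 = 4087 m³.
F/M = applied load / biomass = Q·S₀/(V·X) = 38000 × 204 / (4087 × 3440) = 0.5514 d⁻¹.

F/M ≈ 0.551 d⁻¹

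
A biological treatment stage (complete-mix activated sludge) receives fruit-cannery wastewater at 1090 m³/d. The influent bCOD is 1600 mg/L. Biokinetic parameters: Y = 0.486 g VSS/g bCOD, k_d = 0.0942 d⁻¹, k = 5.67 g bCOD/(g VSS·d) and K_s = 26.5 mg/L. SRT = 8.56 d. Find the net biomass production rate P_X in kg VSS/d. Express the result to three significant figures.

From the Monod/SRT balance for a CMAS, S = K_s·(1+k_d θ_c)/[θ_c·(Y k − k_d) − 1] = 26.5 × (1 + 0.0942 × 8.56) / [8.56 × (0.486 × 5.67 − 0.0942) − 1] = 47.87 / 21.78 = 2.198 mg/L.
Observed yield with endogenous decay: Y_obs = Y / (1 + k_d·θ_c) = 0.486 / (1 + 0.0942 × 8.56) = 0.486 / 1.806 = 0.2691 g VSS/g bCOD.
Substrate removed = Q·(S₀ − S) = 1090 m³/d × (1600 − 2.20) g/m³ = 1.74×10^6 g/d = 1742 kg/d.
P_X = Y_obs · Q(S₀ − S) = 0.2691 × 1742 = 468.6 kg VSS/d.

P_X ≈ 469 kg VSS/d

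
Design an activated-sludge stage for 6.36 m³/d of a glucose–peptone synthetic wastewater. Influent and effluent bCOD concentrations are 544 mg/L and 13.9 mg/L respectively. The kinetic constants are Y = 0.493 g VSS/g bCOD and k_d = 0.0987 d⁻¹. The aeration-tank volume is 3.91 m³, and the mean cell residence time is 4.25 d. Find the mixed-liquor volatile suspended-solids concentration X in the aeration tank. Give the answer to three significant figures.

From V·X·(1 + k_d·θ_c) = Y·Q·(S₀ − S)·θ_c: X = 0.493 × 6.36 × (544 − 13.9) × 4.25 / [3.91 × (1 + 0.0987 × 4.25)] = 1273 mg/L.

X ≈ 1270 mg/L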